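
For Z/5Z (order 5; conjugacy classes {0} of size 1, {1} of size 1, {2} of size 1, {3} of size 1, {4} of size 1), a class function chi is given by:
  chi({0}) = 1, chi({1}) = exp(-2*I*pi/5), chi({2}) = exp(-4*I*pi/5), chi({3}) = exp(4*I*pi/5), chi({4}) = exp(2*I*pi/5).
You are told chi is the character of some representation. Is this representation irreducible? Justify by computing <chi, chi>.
Irreducible: <chi, chi> = 1.

Justification: <chi, chi> = (1/|G|) sum_C |C| * |chi(C)|^2 = (1/5)[1*|1|^2 + 1*|exp(-2*I*pi/5)|^2 + 1*|exp(-4*I*pi/5)|^2 + 1*|exp(4*I*pi/5)|^2 + 1*|exp(2*I*pi/5)|^2]
  = (1/5)[(1) + (1) + (1) + (1) + (1)] = 5/5 = 1.
(Exp terms are combined using exp(i*s)*conj(exp(i*t)) = exp(i*(s-t)), and sums of them are collapsed using the identity that for every m > 1 the m distinct m-th roots of unity sum to 0, e.g. 1 + exp(2*I*pi/3) + exp(-2*I*pi/3) = 0.)
A character is irreducible iff <chi, chi> = 1, so this representation is irreducible.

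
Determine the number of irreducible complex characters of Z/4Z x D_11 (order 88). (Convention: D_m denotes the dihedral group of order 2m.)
28

The number of irreducible complex representations of a finite group equals its number of conjugacy classes. For a direct product, #classes(G x H) = #classes(G) * #classes(H). Z/4Z has 4 classes (abelian), D_11 has 7 classes, so 4 * 7 = 28, so Z/4Z x D_11 (order 88) has exactly 28 irreducible complex representations.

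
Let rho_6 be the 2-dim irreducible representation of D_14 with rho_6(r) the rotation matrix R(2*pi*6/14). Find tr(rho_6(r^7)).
chi_{rho_6}(r^7) = 2*cos(2*pi*6*7/14) = 2

Argument: rho_6(r^7) is rotation by angle 2*pi*6*7/14, whose trace is 2*cos(2*pi*6*7/14) = 2.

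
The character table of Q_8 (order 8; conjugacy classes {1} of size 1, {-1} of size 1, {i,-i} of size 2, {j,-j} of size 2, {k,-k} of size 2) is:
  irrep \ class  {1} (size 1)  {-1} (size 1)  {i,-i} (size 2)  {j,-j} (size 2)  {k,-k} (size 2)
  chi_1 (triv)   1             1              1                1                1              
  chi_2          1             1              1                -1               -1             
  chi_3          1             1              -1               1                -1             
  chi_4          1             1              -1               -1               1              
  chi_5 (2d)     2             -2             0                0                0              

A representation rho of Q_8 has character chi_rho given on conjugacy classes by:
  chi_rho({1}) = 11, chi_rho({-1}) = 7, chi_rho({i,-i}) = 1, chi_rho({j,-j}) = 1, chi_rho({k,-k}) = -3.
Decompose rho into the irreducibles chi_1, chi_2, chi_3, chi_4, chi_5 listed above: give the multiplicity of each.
Multiplicities: chi_1: 2, chi_2: 3, chi_3: 3, chi_4: 1, chi_5: 1.

Working: Use <chi_rho, chi> = (1/|G|) sum_C |C| * chi_rho(C) * conj(chi(C)) with |G| = 8 for each irreducible chi in the table:
  <chi_rho, chi_1> = (1/8)[1*(11)*conj(1) + 1*(7)*conj(1) + 2*(1)*conj(1) + 2*(1)*conj(1) + 2*(-3)*conj(1)]
      = (1/8)[(11) + (7) + (2) + (2) + (-6)] = 16/8 = 2
  <chi_rho, chi_2> = (1/8)[1*(11)*conj(1) + 1*(7)*conj(1) + 2*(1)*conj(1) + 2*(1)*conj(-1) + 2*(-3)*conj(-1)]
      = (1/8)[(11) + (7) + (2) + (-2) + (6)] = 24/8 = 3
  <chi_rho, chi_3> = (1/8)[1*(11)*conj(1) + 1*(7)*conj(1) + 2*(1)*conj(-1) + 2*(1)*conj(1) + 2*(-3)*conj(-1)]
      = (1/8)[(11) + (7) + (-2) + (2) + (6)] = 24/8 = 3
  <chi_rho, chi_4> = (1/8)[1*(11)*conj(1) + 1*(7)*conj(1) + 2*(1)*conj(-1) + 2*(1)*conj(-1) + 2*(-3)*conj(1)]
      = (1/8)[(11) + (7) + (-2) + (-2) + (-6)] = 8/8 = 1
  <chi_rho, chi_5> = (1/8)[1*(11)*conj(2) + 1*(7)*conj(-2) + 2*(1)*conj(0) + 2*(1)*conj(0) + 2*(-3)*conj(0)]
      = (1/8)[(22) + (-14) + (0) + (0) + (0)] = 8/8 = 1
Dimension check: dim(rho) = sum (mult * dim) = 2*1 + 3*1 + 3*1 + 1*1 + 1*2 = 11 = chi_rho(e) = 11.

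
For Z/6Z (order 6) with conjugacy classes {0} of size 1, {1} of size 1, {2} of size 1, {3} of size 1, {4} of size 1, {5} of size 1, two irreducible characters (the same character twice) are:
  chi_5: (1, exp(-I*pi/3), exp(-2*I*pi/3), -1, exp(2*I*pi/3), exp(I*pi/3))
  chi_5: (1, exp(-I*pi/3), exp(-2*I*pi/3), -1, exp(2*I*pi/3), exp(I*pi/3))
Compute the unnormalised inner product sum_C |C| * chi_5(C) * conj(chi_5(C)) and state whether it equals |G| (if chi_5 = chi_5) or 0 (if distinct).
Sum = 6 = |G| = 6; so <chi_5, chi_5> = 1 (norm-1 confirms irreducibility).

Derivation: Compute term by term over conjugacy classes (|C| * chi_5(C) * conj(chi_5(C))):
  1*(1)*conj(1) + 1*(exp(-I*pi/3))*conj(exp(-I*pi/3)) + 1*(exp(-2*I*pi/3))*conj(exp(-2*I*pi/3)) + 1*(-1)*conj(-1) + 1*(exp(2*I*pi/3))*conj(exp(2*I*pi/3)) + 1*(exp(I*pi/3))*conj(exp(I*pi/3))
  = (1) + (1) + (1) + (1) + (1) + (1)
  = 6.
(Exp terms are combined using exp(i*s)*conj(exp(i*t)) = exp(i*(s-t)), and sums of them are collapsed using the identity that for every m > 1 the m distinct m-th roots of unity sum to 0, e.g. 1 + exp(2*I*pi/3) + exp(-2*I*pi/3) = 0.)
Dividing by |G| = 6 gives 6/6 = 1, matching the row-orthogonality relation <chi_5, chi_5> = [chi_5 = chi_5].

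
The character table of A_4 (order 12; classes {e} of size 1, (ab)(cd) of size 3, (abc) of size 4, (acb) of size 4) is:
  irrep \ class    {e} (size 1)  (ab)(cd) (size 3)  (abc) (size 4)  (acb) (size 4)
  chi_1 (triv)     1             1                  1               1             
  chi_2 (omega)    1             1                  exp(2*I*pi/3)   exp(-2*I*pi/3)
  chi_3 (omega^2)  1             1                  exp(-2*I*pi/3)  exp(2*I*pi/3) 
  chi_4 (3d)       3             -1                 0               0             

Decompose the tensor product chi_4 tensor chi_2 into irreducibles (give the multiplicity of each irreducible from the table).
chi_4 tensor chi_2 = chi_4 (all other irreducibles have multiplicity 0).

Reasoning: The character of a tensor product is the pointwise product (chi_4 * chi_2)(C) = chi_4(C) * chi_2(C):
  {e}: (3)*(1), (ab)(cd): (-1)*(1), (abc): (0)*(exp(2*I*pi/3)), (acb): (0)*(exp(-2*I*pi/3))
so (chi_4 * chi_2) takes values
  {e} -> 3, (ab)(cd) -> -1, (abc) -> 0, (acb) -> 0.
Now take the inner product of this character with each irreducible chi from the table, <chi_4*chi_2, chi> = (1/12) sum_C |C| (chi_4*chi_2)(C) conj(chi(C)):
  <chi_4*chi_2, chi_1> = (1/12)[1*(3)*conj(1) + 3*(-1)*conj(1) + 4*(0)*conj(1) + 4*(0)*conj(1)]
      = (1/12)[(3) + (-3) + (0) + (0)] = 0/12 = 0
  <chi_4*chi_2, chi_2> = (1/12)[1*(3)*conj(1) + 3*(-1)*conj(1) + 4*(0)*conj(exp(2*I*pi/3)) + 4*(0)*conj(exp(-2*I*pi/3))]
      = (1/12)[(3) + (-3) + (0) + (0)] = 0/12 = 0
  <chi_4*chi_2, chi_3> = (1/12)[1*(3)*conj(1) + 3*(-1)*conj(1) + 4*(0)*conj(exp(-2*I*pi/3)) + 4*(0)*conj(exp(2*I*pi/3))]
      = (1/12)[(3) + (-3) + (0) + (0)] = 0/12 = 0
  <chi_4*chi_2, chi_4> = (1/12)[1*(3)*conj(3) + 3*(-1)*conj(-1) + 4*(0)*conj(0) + 4*(0)*conj(0)]
      = (1/12)[(9) + (3) + (0) + (0)] = 12/12 = 1
(Exp terms are combined using exp(i*s)*conj(exp(i*t)) = exp(i*(s-t)), and sums of them are collapsed using the identity that for every m > 1 the m distinct m-th roots of unity sum to 0, e.g. 1 + exp(2*I*pi/3) + exp(-2*I*pi/3) = 0.)
Hence the multiplicities are chi_4: 1. Dimension check: dim(chi_4)*dim(chi_2) = 3*1 = 3 and sum (mult * dim) = 1*3 = 3.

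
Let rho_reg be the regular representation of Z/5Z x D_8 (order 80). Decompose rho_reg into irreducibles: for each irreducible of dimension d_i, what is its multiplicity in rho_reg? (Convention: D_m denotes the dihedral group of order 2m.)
Each irreducible V_i of dimension d_i appears with multiplicity d_i, i.e. rho_reg = (direct sum over all irreducibles V_i) d_i V_i. The irreducible dimensions for Z/5Z x D_8 are 1, 1, 1, 1, 1, 1, 1, 1, 1, 1, 1, 1, 1, 1, 1, 1, 1, 1, 1, 1, 2, 2, 2, 2, 2, 2, 2, 2, 2, 2, 2, 2, 2, 2, 2: 20 irreducibles of dimension 1, each with multiplicity 1; 15 irreducibles of dimension 2, each with multiplicity 2. Total dimension 20*1*1 + 15*2*2 = 80 = |G|.

Explanation: General theorem: in the regular representation of a finite group G, each irreducible appears with multiplicity equal to its dimension. Check: dim(rho_reg) = sum d_i^2 = 1 + 1 + 1 + 1 + 1 + 1 + 1 + 1 + 1 + 1 + 1 + 1 + 1 + 1 + 1 + 1 + 1 + 1 + 1 + 1 + 4 + 4 + 4 + 4 + 4 + 4 + 4 + 4 + 4 + 4 + 4 + 4 + 4 + 4 + 4 = 80 = |G|.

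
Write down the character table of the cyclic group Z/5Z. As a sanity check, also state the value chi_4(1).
Character table of Z/5Z (irreps indexed chi_0,...,chi_4 with chi_k(m) = zeta_5^(k*m), zeta_5 = exp(2*pi*i/5)):
  irrep \ class  {0} (size 1)  {1} (size 1)    {2} (size 1)    {3} (size 1)    {4} (size 1)  
  chi_0          1             1               1               1               1             
  chi_1          1             exp(2*I*pi/5)   exp(4*I*pi/5)   exp(-4*I*pi/5)  exp(-2*I*pi/5)
  chi_2          1             exp(4*I*pi/5)   exp(-2*I*pi/5)  exp(2*I*pi/5)   exp(-4*I*pi/5)
  chi_3          1             exp(-4*I*pi/5)  exp(2*I*pi/5)   exp(-2*I*pi/5)  exp(4*I*pi/5) 
  chi_4          1             exp(-2*I*pi/5)  exp(-4*I*pi/5)  exp(4*I*pi/5)   exp(2*I*pi/5) 

Spot check: chi_4(1) = zeta_5^(4*1) = zeta_5^4 = exp(-2*I*pi/5).

Z/5Z is abelian, so all 5 irreducible complex representations are 1-dimensional. They are given by chi_k(m) = zeta_5^(k*m) for k = 0,...,4. Row orthogonality: sum_m chi_k(m) conj(chi_l(m)) = 5 * [k = l].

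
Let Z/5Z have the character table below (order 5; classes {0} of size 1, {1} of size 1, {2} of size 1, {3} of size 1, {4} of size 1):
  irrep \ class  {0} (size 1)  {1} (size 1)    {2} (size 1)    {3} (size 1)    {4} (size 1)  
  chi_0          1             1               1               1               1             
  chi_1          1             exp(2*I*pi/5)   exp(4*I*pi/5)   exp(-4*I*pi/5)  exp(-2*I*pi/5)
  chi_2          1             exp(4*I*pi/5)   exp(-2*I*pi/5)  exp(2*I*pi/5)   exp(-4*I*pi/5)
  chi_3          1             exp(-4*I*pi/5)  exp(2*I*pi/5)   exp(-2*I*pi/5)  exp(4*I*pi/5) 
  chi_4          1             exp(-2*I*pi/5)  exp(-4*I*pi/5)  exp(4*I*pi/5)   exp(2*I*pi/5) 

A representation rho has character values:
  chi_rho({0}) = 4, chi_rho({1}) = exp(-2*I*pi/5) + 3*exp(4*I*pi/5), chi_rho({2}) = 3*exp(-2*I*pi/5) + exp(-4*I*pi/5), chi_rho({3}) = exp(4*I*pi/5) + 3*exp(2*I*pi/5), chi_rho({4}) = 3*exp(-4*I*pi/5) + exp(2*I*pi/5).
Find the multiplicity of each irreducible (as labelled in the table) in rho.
Multiplicities: chi_0: 0, chi_1: 0, chi_2: 3, chi_3: 0, chi_4: 1.

Details: Use <chi_rho, chi> = (1/|G|) sum_C |C| * chi_rho(C) * conj(chi(C)) with |G| = 5 for each irreducible chi in the table:
  <chi_rho, chi_0> = (1/5)[1*(4)*conj(1) + 1*(exp(-2*I*pi/5) + 3*exp(4*I*pi/5))*conj(1) + 1*(3*exp(-2*I*pi/5) + exp(-4*I*pi/5))*conj(1) + 1*(exp(4*I*pi/5) + 3*exp(2*I*pi/5))*conj(1) + 1*(3*exp(-4*I*pi/5) + exp(2*I*pi/5))*conj(1)]
      = (1/5)[(4) + (exp(-2*I*pi/5) + 3*exp(4*I*pi/5)) + (3*exp(-2*I*pi/5) + exp(-4*I*pi/5)) + (exp(4*I*pi/5) + 3*exp(2*I*pi/5)) + (3*exp(-4*I*pi/5) + exp(2*I*pi/5))] = 0/5 = 0
  <chi_rho, chi_1> = (1/5)[1*(4)*conj(1) + 1*(exp(-2*I*pi/5) + 3*exp(4*I*pi/5))*conj(exp(2*I*pi/5)) + 1*(3*exp(-2*I*pi/5) + exp(-4*I*pi/5))*conj(exp(4*I*pi/5)) + 1*(exp(4*I*pi/5) + 3*exp(2*I*pi/5))*conj(exp(-4*I*pi/5)) + 1*(3*exp(-4*I*pi/5) + exp(2*I*pi/5))*conj(exp(-2*I*pi/5))]
      = (1/5)[(4) + (exp(-4*I*pi/5) + 3*exp(2*I*pi/5)) + (exp(2*I*pi/5) + 3*exp(4*I*pi/5)) + (3*exp(-4*I*pi/5) + exp(-2*I*pi/5)) + (3*exp(-2*I*pi/5) + exp(4*I*pi/5))] = 0/5 = 0
  <chi_rho, chi_2> = (1/5)[1*(4)*conj(1) + 1*(exp(-2*I*pi/5) + 3*exp(4*I*pi/5))*conj(exp(4*I*pi/5)) + 1*(3*exp(-2*I*pi/5) + exp(-4*I*pi/5))*conj(exp(-2*I*pi/5)) + 1*(exp(4*I*pi/5) + 3*exp(2*I*pi/5))*conj(exp(2*I*pi/5)) + 1*(3*exp(-4*I*pi/5) + exp(2*I*pi/5))*conj(exp(-4*I*pi/5))]
      = (1/5)[(4) + (3 + exp(4*I*pi/5)) + (3 + exp(-2*I*pi/5)) + (3 + exp(2*I*pi/5)) + (3 + exp(-4*I*pi/5))] = 15/5 = 3
  <chi_rho, chi_3> = (1/5)[1*(4)*conj(1) + 1*(exp(-2*I*pi/5) + 3*exp(4*I*pi/5))*conj(exp(-4*I*pi/5)) + 1*(3*exp(-2*I*pi/5) + exp(-4*I*pi/5))*conj(exp(2*I*pi/5)) + 1*(exp(4*I*pi/5) + 3*exp(2*I*pi/5))*conj(exp(-2*I*pi/5)) + 1*(3*exp(-4*I*pi/5) + exp(2*I*pi/5))*conj(exp(4*I*pi/5))]
      = (1/5)[(4) + (3*exp(-2*I*pi/5) + exp(2*I*pi/5)) + (3*exp(-4*I*pi/5) + exp(4*I*pi/5)) + (exp(-4*I*pi/5) + 3*exp(4*I*pi/5)) + (exp(-2*I*pi/5) + 3*exp(2*I*pi/5))] = 0/5 = 0
  <chi_rho, chi_4> = (1/5)[1*(4)*conj(1) + 1*(exp(-2*I*pi/5) + 3*exp(4*I*pi/5))*conj(exp(-2*I*pi/5)) + 1*(3*exp(-2*I*pi/5) + exp(-4*I*pi/5))*conj(exp(-4*I*pi/5)) + 1*(exp(4*I*pi/5) + 3*exp(2*I*pi/5))*conj(exp(4*I*pi/5)) + 1*(3*exp(-4*I*pi/5) + exp(2*I*pi/5))*conj(exp(2*I*pi/5))]
      = (1/5)[(4) + (1 + 3*exp(-4*I*pi/5)) + (1 + 3*exp(2*I*pi/5)) + (1 + 3*exp(-2*I*pi/5)) + (1 + 3*exp(4*I*pi/5))] = 5/5 = 1
(Exp terms are combined using exp(i*s)*conj(exp(i*t)) = exp(i*(s-t)), and sums of them are collapsed using the identity that for every m > 1 the m distinct m-th roots of unity sum to 0, e.g. 1 + exp(2*I*pi/3) + exp(-2*I*pi/3) = 0.)
Dimension check: dim(rho) = sum (mult * dim) = 0*1 + 0*1 + 3*1 + 0*1 + 1*1 = 4 = chi_rho(e) = 4.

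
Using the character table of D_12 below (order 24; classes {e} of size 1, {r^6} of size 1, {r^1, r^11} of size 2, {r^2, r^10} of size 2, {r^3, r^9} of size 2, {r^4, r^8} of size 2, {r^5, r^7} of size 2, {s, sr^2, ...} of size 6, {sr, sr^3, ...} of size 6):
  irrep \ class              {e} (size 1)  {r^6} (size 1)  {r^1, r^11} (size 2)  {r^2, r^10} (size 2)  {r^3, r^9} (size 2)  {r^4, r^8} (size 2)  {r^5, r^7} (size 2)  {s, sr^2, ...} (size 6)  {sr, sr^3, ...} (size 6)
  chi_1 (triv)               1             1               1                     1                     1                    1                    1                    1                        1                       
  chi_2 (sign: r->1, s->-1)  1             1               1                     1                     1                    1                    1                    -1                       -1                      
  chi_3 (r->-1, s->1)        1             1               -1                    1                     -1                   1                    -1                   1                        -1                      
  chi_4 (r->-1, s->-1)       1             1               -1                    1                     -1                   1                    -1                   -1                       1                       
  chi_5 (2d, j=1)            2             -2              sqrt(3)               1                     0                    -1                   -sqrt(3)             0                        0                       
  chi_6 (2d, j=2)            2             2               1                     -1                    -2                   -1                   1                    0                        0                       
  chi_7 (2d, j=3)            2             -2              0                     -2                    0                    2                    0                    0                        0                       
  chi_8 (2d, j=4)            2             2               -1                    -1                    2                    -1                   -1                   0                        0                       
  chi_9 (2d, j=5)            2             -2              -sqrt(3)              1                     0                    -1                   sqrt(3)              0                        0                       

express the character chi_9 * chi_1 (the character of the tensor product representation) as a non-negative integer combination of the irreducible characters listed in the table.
chi_9 tensor chi_1 = chi_9 (all other irreducibles have multiplicity 0).

Proof sketch: The character of a tensor product is the pointwise product (chi_9 * chi_1)(C) = chi_9(C) * chi_1(C):
  {e}: (2)*(1), {r^6}: (-2)*(1), {r^1, r^11}: (-sqrt(3))*(1), {r^2, r^10}: (1)*(1), {r^3, r^9}: (0)*(1), {r^4, r^8}: (-1)*(1), {r^5, r^7}: (sqrt(3))*(1), {s, sr^2, ...}: (0)*(1), {sr, sr^3, ...}: (0)*(1)
so (chi_9 * chi_1) takes values
  {e} -> 2, {r^6} -> -2, {r^1, r^11} -> -sqrt(3), {r^2, r^10} -> 1, {r^3, r^9} -> 0, {r^4, r^8} -> -1, {r^5, r^7} -> sqrt(3), {s, sr^2, ...} -> 0, {sr, sr^3, ...} -> 0.
Now take the inner product of this character with each irreducible chi from the table, <chi_9*chi_1, chi> = (1/24) sum_C |C| (chi_9*chi_1)(C) conj(chi(C)):
  <chi_9*chi_1, chi_1> = (1/24)[1*(2)*conj(1) + 1*(-2)*conj(1) + 2*(-sqrt(3))*conj(1) + 2*(1)*conj(1) + 2*(0)*conj(1) + 2*(-1)*conj(1) + 2*(sqrt(3))*conj(1) + 6*(0)*conj(1) + 6*(0)*conj(1)]
      = (1/24)[(2) + (-2) + (-2*sqrt(3)) + (2) + (0) + (-2) + (2*sqrt(3)) + (0) + (0)] = 0/24 = 0
  <chi_9*chi_1, chi_2> = (1/24)[1*(2)*conj(1) + 1*(-2)*conj(1) + 2*(-sqrt(3))*conj(1) + 2*(1)*conj(1) + 2*(0)*conj(1) + 2*(-1)*conj(1) + 2*(sqrt(3))*conj(1) + 6*(0)*conj(-1) + 6*(0)*conj(-1)]
      = (1/24)[(2) + (-2) + (-2*sqrt(3)) + (2) + (0) + (-2) + (2*sqrt(3)) + (0) + (0)] = 0/24 = 0
  <chi_9*chi_1, chi_3> = (1/24)[1*(2)*conj(1) + 1*(-2)*conj(1) + 2*(-sqrt(3))*conj(-1) + 2*(1)*conj(1) + 2*(0)*conj(-1) + 2*(-1)*conj(1) + 2*(sqrt(3))*conj(-1) + 6*(0)*conj(1) + 6*(0)*conj(-1)]
      = (1/24)[(2) + (-2) + (2*sqrt(3)) + (2) + (0) + (-2) + (-2*sqrt(3)) + (0) + (0)] = 0/24 = 0
  <chi_9*chi_1, chi_4> = (1/24)[1*(2)*conj(1) + 1*(-2)*conj(1) + 2*(-sqrt(3))*conj(-1) + 2*(1)*conj(1) + 2*(0)*conj(-1) + 2*(-1)*conj(1) + 2*(sqrt(3))*conj(-1) + 6*(0)*conj(-1) + 6*(0)*conj(1)]
      = (1/24)[(2) + (-2) + (2*sqrt(3)) + (2) + (0) + (-2) + (-2*sqrt(3)) + (0) + (0)] = 0/24 = 0
  <chi_9*chi_1, chi_5> = (1/24)[1*(2)*conj(2) + 1*(-2)*conj(-2) + 2*(-sqrt(3))*conj(sqrt(3)) + 2*(1)*conj(1) + 2*(0)*conj(0) + 2*(-1)*conj(-1) + 2*(sqrt(3))*conj(-sqrt(3)) + 6*(0)*conj(0) + 6*(0)*conj(0)]
      = (1/24)[(4) + (4) + (-6) + (2) + (0) + (2) + (-6) + (0) + (0)] = 0/24 = 0
  <chi_9*chi_1, chi_6> = (1/24)[1*(2)*conj(2) + 1*(-2)*conj(2) + 2*(-sqrt(3))*conj(1) + 2*(1)*conj(-1) + 2*(0)*conj(-2) + 2*(-1)*conj(-1) + 2*(sqrt(3))*conj(1) + 6*(0)*conj(0) + 6*(0)*conj(0)]
      = (1/24)[(4) + (-4) + (-2*sqrt(3)) + (-2) + (0) + (2) + (2*sqrt(3)) + (0) + (0)] = 0/24 = 0
  <chi_9*chi_1, chi_7> = (1/24)[1*(2)*conj(2) + 1*(-2)*conj(-2) + 2*(-sqrt(3))*conj(0) + 2*(1)*conj(-2) + 2*(0)*conj(0) + 2*(-1)*conj(2) + 2*(sqrt(3))*conj(0) + 6*(0)*conj(0) + 6*(0)*conj(0)]
      = (1/24)[(4) + (4) + (0) + (-4) + (0) + (-4) + (0) + (0) + (0)] = 0/24 = 0
  <chi_9*chi_1, chi_8> = (1/24)[1*(2)*conj(2) + 1*(-2)*conj(2) + 2*(-sqrt(3))*conj(-1) + 2*(1)*conj(-1) + 2*(0)*conj(2) + 2*(-1)*conj(-1) + 2*(sqrt(3))*conj(-1) + 6*(0)*conj(0) + 6*(0)*conj(0)]
      = (1/24)[(4) + (-4) + (2*sqrt(3)) + (-2) + (0) + (2) + (-2*sqrt(3)) + (0) + (0)] = 0/24 = 0
  <chi_9*chi_1, chi_9> = (1/24)[1*(2)*conj(2) + 1*(-2)*conj(-2) + 2*(-sqrt(3))*conj(-sqrt(3)) + 2*(1)*conj(1) + 2*(0)*conj(0) + 2*(-1)*conj(-1) + 2*(sqrt(3))*conj(sqrt(3)) + 6*(0)*conj(0) + 6*(0)*conj(0)]
      = (1/24)[(4) + (4) + (6) + (2) + (0) + (2) + (6) + (0) + (0)] = 24/24 = 1
Hence the multiplicities are chi_9: 1. Dimension check: dim(chi_9)*dim(chi_1) = 2*1 = 2 and sum (mult * dim) = 1*2 = 2.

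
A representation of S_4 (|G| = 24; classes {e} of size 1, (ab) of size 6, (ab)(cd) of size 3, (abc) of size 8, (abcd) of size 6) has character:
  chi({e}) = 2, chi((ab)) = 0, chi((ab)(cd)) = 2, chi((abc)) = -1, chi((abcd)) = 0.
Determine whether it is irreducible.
Irreducible: <chi, chi> = 1.

Why: <chi, chi> = (1/|G|) sum_C |C| * |chi(C)|^2 = (1/24)[1*|2|^2 + 6*|0|^2 + 3*|2|^2 + 8*|-1|^2 + 6*|0|^2]
  = (1/24)[(4) + (0) + (12) + (8) + (0)] = 24/24 = 1.
A character is irreducible iff <chi, chi> = 1, so this representation is irreducible.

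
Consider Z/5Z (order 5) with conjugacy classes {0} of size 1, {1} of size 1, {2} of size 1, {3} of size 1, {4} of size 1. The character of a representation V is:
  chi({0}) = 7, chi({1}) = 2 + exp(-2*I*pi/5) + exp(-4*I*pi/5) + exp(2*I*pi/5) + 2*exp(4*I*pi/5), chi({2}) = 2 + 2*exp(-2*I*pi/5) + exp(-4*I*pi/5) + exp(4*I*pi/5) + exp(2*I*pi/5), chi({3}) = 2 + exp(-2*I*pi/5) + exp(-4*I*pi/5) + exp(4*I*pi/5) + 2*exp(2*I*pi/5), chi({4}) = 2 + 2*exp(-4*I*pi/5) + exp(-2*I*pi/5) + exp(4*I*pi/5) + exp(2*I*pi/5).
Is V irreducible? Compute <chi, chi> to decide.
Not irreducible (reducible): <chi, chi> = 11 > 1.

Why: <chi, chi> = (1/|G|) sum_C |C| * |chi(C)|^2 = (1/5)[1*|7|^2 + 1*|2 + exp(-2*I*pi/5) + exp(-4*I*pi/5) + exp(2*I*pi/5) + 2*exp(4*I*pi/5)|^2 + 1*|2 + 2*exp(-2*I*pi/5) + exp(-4*I*pi/5) + exp(4*I*pi/5) + exp(2*I*pi/5)|^2 + 1*|2 + exp(-2*I*pi/5) + exp(-4*I*pi/5) + exp(4*I*pi/5) + 2*exp(2*I*pi/5)|^2 + 1*|2 + 2*exp(-4*I*pi/5) + exp(-2*I*pi/5) + exp(4*I*pi/5) + exp(2*I*pi/5)|^2]
  = (1/5)[(49) + (11 + 9*exp(-2*I*pi/5) + 10*exp(-4*I*pi/5) + 10*exp(4*I*pi/5) + 9*exp(2*I*pi/5)) + (11 + 10*exp(-2*I*pi/5) + 9*exp(-4*I*pi/5) + 9*exp(4*I*pi/5) + 10*exp(2*I*pi/5)) + (11 + 10*exp(-2*I*pi/5) + 9*exp(-4*I*pi/5) + 9*exp(4*I*pi/5) + 10*exp(2*I*pi/5)) + (11 + 9*exp(-2*I*pi/5) + 10*exp(-4*I*pi/5) + 10*exp(4*I*pi/5) + 9*exp(2*I*pi/5))] = 55/5 = 11.
(Exp terms are combined using exp(i*s)*conj(exp(i*t)) = exp(i*(s-t)), and sums of them are collapsed using the identity that for every m > 1 the m distinct m-th roots of unity sum to 0, e.g. 1 + exp(2*I*pi/3) + exp(-2*I*pi/3) = 0.)
A character is irreducible iff <chi, chi> = 1, so this representation is reducible.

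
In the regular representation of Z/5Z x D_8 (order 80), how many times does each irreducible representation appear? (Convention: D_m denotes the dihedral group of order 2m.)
Each irreducible V_i of dimension d_i appears with multiplicity d_i, i.e. rho_reg = (direct sum over all irreducibles V_i) d_i V_i. The irreducible dimensions for Z/5Z x D_8 are 1, 1, 1, 1, 1, 1, 1, 1, 1, 1, 1, 1, 1, 1, 1, 1, 1, 1, 1, 1, 2, 2, 2, 2, 2, 2, 2, 2, 2, 2, 2, 2, 2, 2, 2: 20 irreducibles of dimension 1, each with multiplicity 1; 15 irreducibles of dimension 2, each with multiplicity 2. Total dimension 20*1*1 + 15*2*2 = 80 = |G|.

General theorem: in the regular representation of a finite group G, each irreducible appears with multiplicity equal to its dimension. Check: dim(rho_reg) = sum d_i^2 = 1 + 1 + 1 + 1 + 1 + 1 + 1 + 1 + 1 + 1 + 1 + 1 + 1 + 1 + 1 + 1 + 1 + 1 + 1 + 1 + 4 + 4 + 4 + 4 + 4 + 4 + 4 + 4 + 4 + 4 + 4 + 4 + 4 + 4 + 4 = 80 = |G|.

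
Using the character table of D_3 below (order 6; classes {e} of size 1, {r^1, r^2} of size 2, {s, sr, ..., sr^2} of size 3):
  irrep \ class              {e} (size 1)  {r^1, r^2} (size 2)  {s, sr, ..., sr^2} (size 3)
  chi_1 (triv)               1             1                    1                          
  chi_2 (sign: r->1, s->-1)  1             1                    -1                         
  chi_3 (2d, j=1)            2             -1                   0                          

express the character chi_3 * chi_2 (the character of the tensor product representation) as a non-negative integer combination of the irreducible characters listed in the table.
chi_3 tensor chi_2 = chi_3 (all other irreducibles have multiplicity 0).

Derivation: The character of a tensor product is the pointwise product (chi_3 * chi_2)(C) = chi_3(C) * chi_2(C):
  {e}: (2)*(1), {r^1, r^2}: (-1)*(1), {s, sr, ..., sr^2}: (0)*(-1)
so (chi_3 * chi_2) takes values
  {e} -> 2, {r^1, r^2} -> -1, {s, sr, ..., sr^2} -> 0.
Now take the inner product of this character with each irreducible chi from the table, <chi_3*chi_2, chi> = (1/6) sum_C |C| (chi_3*chi_2)(C) conj(chi(C)):
  <chi_3*chi_2, chi_1> = (1/6)[1*(2)*conj(1) + 2*(-1)*conj(1) + 3*(0)*conj(1)]
      = (1/6)[(2) + (-2) + (0)] = 0/6 = 0
  <chi_3*chi_2, chi_2> = (1/6)[1*(2)*conj(1) + 2*(-1)*conj(1) + 3*(0)*conj(-1)]
      = (1/6)[(2) + (-2) + (0)] = 0/6 = 0
  <chi_3*chi_2, chi_3> = (1/6)[1*(2)*conj(2) + 2*(-1)*conj(-1) + 3*(0)*conj(0)]
      = (1/6)[(4) + (2) + (0)] = 6/6 = 1
Hence the multiplicities are chi_3: 1. Dimension check: dim(chi_3)*dim(chi_2) = 2*1 = 2 and sum (mult * dim) = 1*2 = 2.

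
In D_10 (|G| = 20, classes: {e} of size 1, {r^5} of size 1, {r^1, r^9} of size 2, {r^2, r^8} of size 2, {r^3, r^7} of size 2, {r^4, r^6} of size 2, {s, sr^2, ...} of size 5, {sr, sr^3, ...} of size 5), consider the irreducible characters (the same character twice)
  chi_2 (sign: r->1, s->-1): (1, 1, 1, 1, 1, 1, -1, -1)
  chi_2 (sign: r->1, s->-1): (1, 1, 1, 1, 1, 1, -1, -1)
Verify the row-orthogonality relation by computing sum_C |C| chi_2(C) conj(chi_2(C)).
Sum = 20 = |G| = 20; so <chi_2, chi_2> = 1 (norm-1 confirms irreducibility).

Details: Compute term by term over conjugacy classes (|C| * chi_2(C) * conj(chi_2(C))):
  1*(1)*conj(1) + 1*(1)*conj(1) + 2*(1)*conj(1) + 2*(1)*conj(1) + 2*(1)*conj(1) + 2*(1)*conj(1) + 5*(-1)*conj(-1) + 5*(-1)*conj(-1)
  = (1) + (1) + (2) + (2) + (2) + (2) + (5) + (5)
  = 20.
Dividing by |G| = 20 gives 20/20 = 1, matching the row-orthogonality relation <chi_2, chi_2> = [chi_2 = chi_2].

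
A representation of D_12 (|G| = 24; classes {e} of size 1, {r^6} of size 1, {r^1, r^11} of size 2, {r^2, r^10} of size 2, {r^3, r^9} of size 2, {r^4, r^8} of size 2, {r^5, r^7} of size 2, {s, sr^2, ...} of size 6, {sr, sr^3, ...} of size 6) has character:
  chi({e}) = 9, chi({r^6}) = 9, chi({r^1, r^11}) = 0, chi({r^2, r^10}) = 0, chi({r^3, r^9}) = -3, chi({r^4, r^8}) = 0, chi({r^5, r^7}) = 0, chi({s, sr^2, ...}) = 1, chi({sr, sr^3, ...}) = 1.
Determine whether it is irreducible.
Not irreducible (reducible): <chi, chi> = 8 > 1.

<chi, chi> = (1/|G|) sum_C |C| * |chi(C)|^2 = (1/24)[1*|9|^2 + 1*|9|^2 + 2*|0|^2 + 2*|0|^2 + 2*|-3|^2 + 2*|0|^2 + 2*|0|^2 + 6*|1|^2 + 6*|1|^2]
  = (1/24)[(81) + (81) + (0) + (0) + (18) + (0) + (0) + (6) + (6)] = 192/24 = 8.
A character is irreducible iff <chi, chi> = 1, so this representation is reducible.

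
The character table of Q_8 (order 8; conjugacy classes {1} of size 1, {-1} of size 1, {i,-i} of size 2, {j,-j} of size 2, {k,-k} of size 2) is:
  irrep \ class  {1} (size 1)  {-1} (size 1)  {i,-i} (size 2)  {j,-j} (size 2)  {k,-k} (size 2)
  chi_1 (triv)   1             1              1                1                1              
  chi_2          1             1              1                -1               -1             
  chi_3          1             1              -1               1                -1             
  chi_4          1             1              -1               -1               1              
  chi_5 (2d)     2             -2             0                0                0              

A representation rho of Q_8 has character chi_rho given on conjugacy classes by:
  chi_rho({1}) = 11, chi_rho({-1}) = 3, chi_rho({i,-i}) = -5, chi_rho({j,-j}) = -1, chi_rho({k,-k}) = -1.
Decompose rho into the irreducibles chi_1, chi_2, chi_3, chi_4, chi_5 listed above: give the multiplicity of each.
Multiplicities: chi_1: 0, chi_2: 1, chi_3: 3, chi_4: 3, chi_5: 2.

Use <chi_rho, chi> = (1/|G|) sum_C |C| * chi_rho(C) * conj(chi(C)) with |G| = 8 for each irreducible chi in the table:
  <chi_rho, chi_1> = (1/8)[1*(11)*conj(1) + 1*(3)*conj(1) + 2*(-5)*conj(1) + 2*(-1)*conj(1) + 2*(-1)*conj(1)]
      = (1/8)[(11) + (3) + (-10) + (-2) + (-2)] = 0/8 = 0
  <chi_rho, chi_2> = (1/8)[1*(11)*conj(1) + 1*(3)*conj(1) + 2*(-5)*conj(1) + 2*(-1)*conj(-1) + 2*(-1)*conj(-1)]
      = (1/8)[(11) + (3) + (-10) + (2) + (2)] = 8/8 = 1
  <chi_rho, chi_3> = (1/8)[1*(11)*conj(1) + 1*(3)*conj(1) + 2*(-5)*conj(-1) + 2*(-1)*conj(1) + 2*(-1)*conj(-1)]
      = (1/8)[(11) + (3) + (10) + (-2) + (2)] = 24/8 = 3
  <chi_rho, chi_4> = (1/8)[1*(11)*conj(1) + 1*(3)*conj(1) + 2*(-5)*conj(-1) + 2*(-1)*conj(-1) + 2*(-1)*conj(1)]
      = (1/8)[(11) + (3) + (10) + (2) + (-2)] = 24/8 = 3
  <chi_rho, chi_5> = (1/8)[1*(11)*conj(2) + 1*(3)*conj(-2) + 2*(-5)*conj(0) + 2*(-1)*conj(0) + 2*(-1)*conj(0)]
      = (1/8)[(22) + (-6) + (0) + (0) + (0)] = 16/8 = 2
Dimension check: dim(rho) = sum (mult * dim) = 0*1 + 1*1 + 3*1 + 3*1 + 2*2 = 11 = chi_rho(e) = 11.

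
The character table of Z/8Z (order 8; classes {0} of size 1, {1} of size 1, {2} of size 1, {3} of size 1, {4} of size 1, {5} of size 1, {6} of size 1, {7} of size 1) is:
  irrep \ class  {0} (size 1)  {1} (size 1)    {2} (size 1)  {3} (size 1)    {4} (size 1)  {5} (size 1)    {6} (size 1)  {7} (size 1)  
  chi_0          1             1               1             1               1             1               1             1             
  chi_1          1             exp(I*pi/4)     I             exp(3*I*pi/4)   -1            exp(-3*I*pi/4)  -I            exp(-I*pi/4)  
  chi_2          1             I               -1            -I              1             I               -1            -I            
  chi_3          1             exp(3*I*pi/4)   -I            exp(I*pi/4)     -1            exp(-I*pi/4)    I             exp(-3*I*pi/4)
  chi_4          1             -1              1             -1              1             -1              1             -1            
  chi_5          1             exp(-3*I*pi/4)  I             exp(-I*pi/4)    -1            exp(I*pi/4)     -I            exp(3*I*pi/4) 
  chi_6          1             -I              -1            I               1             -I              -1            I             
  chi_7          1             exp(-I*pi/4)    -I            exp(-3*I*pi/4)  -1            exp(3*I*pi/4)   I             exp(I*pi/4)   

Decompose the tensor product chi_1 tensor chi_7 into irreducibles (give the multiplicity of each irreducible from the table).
chi_1 tensor chi_7 = chi_0 (all other irreducibles have multiplicity 0).

Working: The character of a tensor product is the pointwise product (chi_1 * chi_7)(C) = chi_1(C) * chi_7(C):
  {0}: (1)*(1), {1}: (exp(I*pi/4))*(exp(-I*pi/4)), {2}: (I)*(-I), {3}: (exp(3*I*pi/4))*(exp(-3*I*pi/4)), {4}: (-1)*(-1), {5}: (exp(-3*I*pi/4))*(exp(3*I*pi/4)), {6}: (-I)*(I), {7}: (exp(-I*pi/4))*(exp(I*pi/4))
so (chi_1 * chi_7) takes values
  {0} -> 1, {1} -> 1, {2} -> 1, {3} -> 1, {4} -> 1, {5} -> 1, {6} -> 1, {7} -> 1.
Now take the inner product of this character with each irreducible chi from the table, <chi_1*chi_7, chi> = (1/8) sum_C |C| (chi_1*chi_7)(C) conj(chi(C)):
  <chi_1*chi_7, chi_0> = (1/8)[1*(1)*conj(1) + 1*(1)*conj(1) + 1*(1)*conj(1) + 1*(1)*conj(1) + 1*(1)*conj(1) + 1*(1)*conj(1) + 1*(1)*conj(1) + 1*(1)*conj(1)]
      = (1/8)[(1) + (1) + (1) + (1) + (1) + (1) + (1) + (1)] = 8/8 = 1
  <chi_1*chi_7, chi_1> = (1/8)[1*(1)*conj(1) + 1*(1)*conj(exp(I*pi/4)) + 1*(1)*conj(I) + 1*(1)*conj(exp(3*I*pi/4)) + 1*(1)*conj(-1) + 1*(1)*conj(exp(-3*I*pi/4)) + 1*(1)*conj(-I) + 1*(1)*conj(exp(-I*pi/4))]
      = (1/8)[(1) + (exp(-I*pi/4)) + (-I) + (exp(-3*I*pi/4)) + (-1) + (exp(3*I*pi/4)) + (I) + (exp(I*pi/4))] = 0/8 = 0
  <chi_1*chi_7, chi_2> = (1/8)[1*(1)*conj(1) + 1*(1)*conj(I) + 1*(1)*conj(-1) + 1*(1)*conj(-I) + 1*(1)*conj(1) + 1*(1)*conj(I) + 1*(1)*conj(-1) + 1*(1)*conj(-I)]
      = (1/8)[(1) + (-I) + (-1) + (I) + (1) + (-I) + (-1) + (I)] = 0/8 = 0
  <chi_1*chi_7, chi_3> = (1/8)[1*(1)*conj(1) + 1*(1)*conj(exp(3*I*pi/4)) + 1*(1)*conj(-I) + 1*(1)*conj(exp(I*pi/4)) + 1*(1)*conj(-1) + 1*(1)*conj(exp(-I*pi/4)) + 1*(1)*conj(I) + 1*(1)*conj(exp(-3*I*pi/4))]
      = (1/8)[(1) + (exp(-3*I*pi/4)) + (I) + (exp(-I*pi/4)) + (-1) + (exp(I*pi/4)) + (-I) + (exp(3*I*pi/4))] = 0/8 = 0
  <chi_1*chi_7, chi_4> = (1/8)[1*(1)*conj(1) + 1*(1)*conj(-1) + 1*(1)*conj(1) + 1*(1)*conj(-1) + 1*(1)*conj(1) + 1*(1)*conj(-1) + 1*(1)*conj(1) + 1*(1)*conj(-1)]
      = (1/8)[(1) + (-1) + (1) + (-1) + (1) + (-1) + (1) + (-1)] = 0/8 = 0
  <chi_1*chi_7, chi_5> = (1/8)[1*(1)*conj(1) + 1*(1)*conj(exp(-3*I*pi/4)) + 1*(1)*conj(I) + 1*(1)*conj(exp(-I*pi/4)) + 1*(1)*conj(-1) + 1*(1)*conj(exp(I*pi/4)) + 1*(1)*conj(-I) + 1*(1)*conj(exp(3*I*pi/4))]
      = (1/8)[(1) + (exp(3*I*pi/4)) + (-I) + (exp(I*pi/4)) + (-1) + (exp(-I*pi/4)) + (I) + (exp(-3*I*pi/4))] = 0/8 = 0
  <chi_1*chi_7, chi_6> = (1/8)[1*(1)*conj(1) + 1*(1)*conj(-I) + 1*(1)*conj(-1) + 1*(1)*conj(I) + 1*(1)*conj(1) + 1*(1)*conj(-I) + 1*(1)*conj(-1) + 1*(1)*conj(I)]
      = (1/8)[(1) + (I) + (-1) + (-I) + (1) + (I) + (-1) + (-I)] = 0/8 = 0
  <chi_1*chi_7, chi_7> = (1/8)[1*(1)*conj(1) + 1*(1)*conj(exp(-I*pi/4)) + 1*(1)*conj(-I) + 1*(1)*conj(exp(-3*I*pi/4)) + 1*(1)*conj(-1) + 1*(1)*conj(exp(3*I*pi/4)) + 1*(1)*conj(I) + 1*(1)*conj(exp(I*pi/4))]
      = (1/8)[(1) + (exp(I*pi/4)) + (I) + (exp(3*I*pi/4)) + (-1) + (exp(-3*I*pi/4)) + (-I) + (exp(-I*pi/4))] = 0/8 = 0
(Exp terms are combined using exp(i*s)*conj(exp(i*t)) = exp(i*(s-t)), and sums of them are collapsed using the identity that for every m > 1 the m distinct m-th roots of unity sum to 0, e.g. 1 + exp(2*I*pi/3) + exp(-2*I*pi/3) = 0.)
Hence the multiplicities are chi_0: 1. Dimension check: dim(chi_1)*dim(chi_7) = 1*1 = 1 and sum (mult * dim) = 1*1 = 1.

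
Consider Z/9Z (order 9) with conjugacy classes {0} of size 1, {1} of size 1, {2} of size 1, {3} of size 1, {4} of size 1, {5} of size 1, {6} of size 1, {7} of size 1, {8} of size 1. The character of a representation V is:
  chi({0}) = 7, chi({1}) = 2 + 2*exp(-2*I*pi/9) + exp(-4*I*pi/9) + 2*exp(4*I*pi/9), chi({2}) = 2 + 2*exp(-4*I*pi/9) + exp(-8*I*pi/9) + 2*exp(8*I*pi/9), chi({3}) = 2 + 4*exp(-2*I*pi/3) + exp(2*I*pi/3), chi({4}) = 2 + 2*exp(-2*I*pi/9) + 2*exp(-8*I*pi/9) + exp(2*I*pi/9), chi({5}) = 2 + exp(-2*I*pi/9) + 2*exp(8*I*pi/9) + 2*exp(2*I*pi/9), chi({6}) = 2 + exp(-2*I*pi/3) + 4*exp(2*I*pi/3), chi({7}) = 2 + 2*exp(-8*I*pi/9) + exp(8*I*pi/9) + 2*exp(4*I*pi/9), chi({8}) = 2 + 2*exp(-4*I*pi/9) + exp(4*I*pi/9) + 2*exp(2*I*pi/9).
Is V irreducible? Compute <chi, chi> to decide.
Not irreducible (reducible): <chi, chi> = 13 > 1.

Proof sketch: <chi, chi> = (1/|G|) sum_C |C| * |chi(C)|^2 = (1/9)[1*|7|^2 + 1*|2 + 2*exp(-2*I*pi/9) + exp(-4*I*pi/9) + 2*exp(4*I*pi/9)|^2 + 1*|2 + 2*exp(-4*I*pi/9) + exp(-8*I*pi/9) + 2*exp(8*I*pi/9)|^2 + 1*|2 + 4*exp(-2*I*pi/3) + exp(2*I*pi/3)|^2 + 1*|2 + 2*exp(-2*I*pi/9) + 2*exp(-8*I*pi/9) + exp(2*I*pi/9)|^2 + 1*|2 + exp(-2*I*pi/9) + 2*exp(8*I*pi/9) + 2*exp(2*I*pi/9)|^2 + 1*|2 + exp(-2*I*pi/3) + 4*exp(2*I*pi/3)|^2 + 1*|2 + 2*exp(-8*I*pi/9) + exp(8*I*pi/9) + 2*exp(4*I*pi/9)|^2 + 1*|2 + 2*exp(-4*I*pi/9) + exp(4*I*pi/9) + 2*exp(2*I*pi/9)|^2]
  = (1/9)[(49) + (13 + 6*exp(-4*I*pi/9) + 6*exp(-2*I*pi/9) + 4*exp(-2*I*pi/3) + 2*exp(-8*I*pi/9) + 2*exp(8*I*pi/9) + 4*exp(2*I*pi/3) + 6*exp(2*I*pi/9) + 6*exp(4*I*pi/9)) + (13 + 6*exp(-4*I*pi/9) + 4*exp(-2*I*pi/3) + 6*exp(-8*I*pi/9) + 2*exp(-2*I*pi/9) + 2*exp(2*I*pi/9) + 6*exp(8*I*pi/9) + 4*exp(2*I*pi/3) + 6*exp(4*I*pi/9)) + (7) + (13 + 6*exp(-2*I*pi/9) + 4*exp(-2*I*pi/3) + 6*exp(-8*I*pi/9) + 2*exp(-4*I*pi/9) + 2*exp(4*I*pi/9) + 6*exp(8*I*pi/9) + 4*exp(2*I*pi/3) + 6*exp(2*I*pi/9)) + (13 + 6*exp(-2*I*pi/9) + 4*exp(-2*I*pi/3) + 6*exp(-8*I*pi/9) + 2*exp(-4*I*pi/9) + 2*exp(4*I*pi/9) + 6*exp(8*I*pi/9) + 4*exp(2*I*pi/3) + 6*exp(2*I*pi/9)) + (7) + (13 + 6*exp(-4*I*pi/9) + 4*exp(-2*I*pi/3) + 6*exp(-8*I*pi/9) + 2*exp(-2*I*pi/9) + 2*exp(2*I*pi/9) + 6*exp(8*I*pi/9) + 4*exp(2*I*pi/3) + 6*exp(4*I*pi/9)) + (13 + 6*exp(-4*I*pi/9) + 6*exp(-2*I*pi/9) + 4*exp(-2*I*pi/3) + 2*exp(-8*I*pi/9) + 2*exp(8*I*pi/9) + 4*exp(2*I*pi/3) + 6*exp(2*I*pi/9) + 6*exp(4*I*pi/9))] = 117/9 = 13.
(Exp terms are combined using exp(i*s)*conj(exp(i*t)) = exp(i*(s-t)), and sums of them are collapsed using the identity that for every m > 1 the m distinct m-th roots of unity sum to 0, e.g. 1 + exp(2*I*pi/3) + exp(-2*I*pi/3) = 0.)
A character is irreducible iff <chi, chi> = 1, so this representation is reducible.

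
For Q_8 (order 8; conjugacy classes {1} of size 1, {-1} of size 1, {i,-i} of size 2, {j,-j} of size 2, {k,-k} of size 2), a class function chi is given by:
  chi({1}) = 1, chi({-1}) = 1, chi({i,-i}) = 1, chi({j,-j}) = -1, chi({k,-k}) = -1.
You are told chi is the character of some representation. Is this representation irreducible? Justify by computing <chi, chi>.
Irreducible: <chi, chi> = 1.

Reasoning: <chi, chi> = (1/|G|) sum_C |C| * |chi(C)|^2 = (1/8)[1*|1|^2 + 1*|1|^2 + 2*|1|^2 + 2*|-1|^2 + 2*|-1|^2]
  = (1/8)[(1) + (1) + (2) + (2) + (2)] = 8/8 = 1.
A character is irreducible iff <chi, chi> = 1, so this representation is irreducible.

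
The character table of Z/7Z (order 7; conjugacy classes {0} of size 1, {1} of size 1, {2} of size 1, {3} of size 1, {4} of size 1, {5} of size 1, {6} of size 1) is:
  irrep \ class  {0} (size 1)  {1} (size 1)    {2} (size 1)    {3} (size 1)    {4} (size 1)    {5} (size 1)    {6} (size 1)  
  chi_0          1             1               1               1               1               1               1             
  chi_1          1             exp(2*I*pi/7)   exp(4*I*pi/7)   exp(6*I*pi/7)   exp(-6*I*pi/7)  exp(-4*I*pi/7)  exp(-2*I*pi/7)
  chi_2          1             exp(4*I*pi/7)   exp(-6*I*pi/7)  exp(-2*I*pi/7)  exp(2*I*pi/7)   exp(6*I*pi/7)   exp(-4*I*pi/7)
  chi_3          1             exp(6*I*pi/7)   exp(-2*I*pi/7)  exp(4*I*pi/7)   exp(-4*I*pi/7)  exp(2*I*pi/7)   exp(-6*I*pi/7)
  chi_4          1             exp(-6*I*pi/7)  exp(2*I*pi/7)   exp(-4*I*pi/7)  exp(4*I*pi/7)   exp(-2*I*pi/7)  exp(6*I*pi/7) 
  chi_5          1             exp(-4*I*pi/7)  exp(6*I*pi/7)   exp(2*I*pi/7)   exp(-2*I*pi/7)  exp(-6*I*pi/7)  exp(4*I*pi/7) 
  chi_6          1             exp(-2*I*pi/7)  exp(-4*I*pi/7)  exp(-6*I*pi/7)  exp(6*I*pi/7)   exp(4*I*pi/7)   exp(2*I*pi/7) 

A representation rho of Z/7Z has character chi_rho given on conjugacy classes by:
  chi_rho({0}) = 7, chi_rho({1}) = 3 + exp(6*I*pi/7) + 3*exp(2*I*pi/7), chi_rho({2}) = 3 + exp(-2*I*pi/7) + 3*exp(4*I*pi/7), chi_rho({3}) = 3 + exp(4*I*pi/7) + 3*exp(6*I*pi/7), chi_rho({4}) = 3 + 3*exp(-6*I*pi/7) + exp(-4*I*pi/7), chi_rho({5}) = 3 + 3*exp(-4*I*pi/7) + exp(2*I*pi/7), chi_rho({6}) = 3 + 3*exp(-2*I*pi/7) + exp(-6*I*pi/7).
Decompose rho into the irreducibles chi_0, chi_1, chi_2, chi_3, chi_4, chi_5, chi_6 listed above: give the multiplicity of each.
Multiplicities: chi_0: 3, chi_1: 3, chi_2: 0, chi_3: 1, chi_4: 0, chi_5: 0, chi_6: 0.

Argument: Use <chi_rho, chi> = (1/|G|) sum_C |C| * chi_rho(C) * conj(chi(C)) with |G| = 7 for each irreducible chi in the table:
  <chi_rho, chi_0> = (1/7)[1*(7)*conj(1) + 1*(3 + exp(6*I*pi/7) + 3*exp(2*I*pi/7))*conj(1) + 1*(3 + exp(-2*I*pi/7) + 3*exp(4*I*pi/7))*conj(1) + 1*(3 + exp(4*I*pi/7) + 3*exp(6*I*pi/7))*conj(1) + 1*(3 + 3*exp(-6*I*pi/7) + exp(-4*I*pi/7))*conj(1) + 1*(3 + 3*exp(-4*I*pi/7) + exp(2*I*pi/7))*conj(1) + 1*(3 + 3*exp(-2*I*pi/7) + exp(-6*I*pi/7))*conj(1)]
      = (1/7)[(7) + (3 + exp(6*I*pi/7) + 3*exp(2*I*pi/7)) + (3 + exp(-2*I*pi/7) + 3*exp(4*I*pi/7)) + (3 + exp(4*I*pi/7) + 3*exp(6*I*pi/7)) + (3 + 3*exp(-6*I*pi/7) + exp(-4*I*pi/7)) + (3 + 3*exp(-4*I*pi/7) + exp(2*I*pi/7)) + (3 + 3*exp(-2*I*pi/7) + exp(-6*I*pi/7))] = 21/7 = 3
  <chi_rho, chi_1> = (1/7)[1*(7)*conj(1) + 1*(3 + exp(6*I*pi/7) + 3*exp(2*I*pi/7))*conj(exp(2*I*pi/7)) + 1*(3 + exp(-2*I*pi/7) + 3*exp(4*I*pi/7))*conj(exp(4*I*pi/7)) + 1*(3 + exp(4*I*pi/7) + 3*exp(6*I*pi/7))*conj(exp(6*I*pi/7)) + 1*(3 + 3*exp(-6*I*pi/7) + exp(-4*I*pi/7))*conj(exp(-6*I*pi/7)) + 1*(3 + 3*exp(-4*I*pi/7) + exp(2*I*pi/7))*conj(exp(-4*I*pi/7)) + 1*(3 + 3*exp(-2*I*pi/7) + exp(-6*I*pi/7))*conj(exp(-2*I*pi/7))]
      = (1/7)[(7) + (3 + 3*exp(-2*I*pi/7) + exp(4*I*pi/7)) + (3 + 3*exp(-4*I*pi/7) + exp(-6*I*pi/7)) + (3 + 3*exp(-6*I*pi/7) + exp(-2*I*pi/7)) + (3 + exp(2*I*pi/7) + 3*exp(6*I*pi/7)) + (3 + exp(6*I*pi/7) + 3*exp(4*I*pi/7)) + (3 + exp(-4*I*pi/7) + 3*exp(2*I*pi/7))] = 21/7 = 3
  <chi_rho, chi_2> = (1/7)[1*(7)*conj(1) + 1*(3 + exp(6*I*pi/7) + 3*exp(2*I*pi/7))*conj(exp(4*I*pi/7)) + 1*(3 + exp(-2*I*pi/7) + 3*exp(4*I*pi/7))*conj(exp(-6*I*pi/7)) + 1*(3 + exp(4*I*pi/7) + 3*exp(6*I*pi/7))*conj(exp(-2*I*pi/7)) + 1*(3 + 3*exp(-6*I*pi/7) + exp(-4*I*pi/7))*conj(exp(2*I*pi/7)) + 1*(3 + 3*exp(-4*I*pi/7) + exp(2*I*pi/7))*conj(exp(6*I*pi/7)) + 1*(3 + 3*exp(-2*I*pi/7) + exp(-6*I*pi/7))*conj(exp(-4*I*pi/7))]
      = (1/7)[(7) + (3*exp(-4*I*pi/7) + 3*exp(-2*I*pi/7) + exp(2*I*pi/7)) + (3*exp(-4*I*pi/7) + exp(4*I*pi/7) + 3*exp(6*I*pi/7)) + (3*exp(-6*I*pi/7) + exp(6*I*pi/7) + 3*exp(2*I*pi/7)) + (3*exp(-2*I*pi/7) + exp(-6*I*pi/7) + 3*exp(6*I*pi/7)) + (3*exp(-6*I*pi/7) + exp(-4*I*pi/7) + 3*exp(4*I*pi/7)) + (exp(-2*I*pi/7) + 3*exp(2*I*pi/7) + 3*exp(4*I*pi/7))] = 0/7 = 0
  <chi_rho, chi_3> = (1/7)[1*(7)*conj(1) + 1*(3 + exp(6*I*pi/7) + 3*exp(2*I*pi/7))*conj(exp(6*I*pi/7)) + 1*(3 + exp(-2*I*pi/7) + 3*exp(4*I*pi/7))*conj(exp(-2*I*pi/7)) + 1*(3 + exp(4*I*pi/7) + 3*exp(6*I*pi/7))*conj(exp(4*I*pi/7)) + 1*(3 + 3*exp(-6*I*pi/7) + exp(-4*I*pi/7))*conj(exp(-4*I*pi/7)) + 1*(3 + 3*exp(-4*I*pi/7) + exp(2*I*pi/7))*conj(exp(2*I*pi/7)) + 1*(3 + 3*exp(-2*I*pi/7) + exp(-6*I*pi/7))*conj(exp(-6*I*pi/7))]
      = (1/7)[(7) + (1 + 3*exp(-4*I*pi/7) + 3*exp(-6*I*pi/7)) + (1 + 3*exp(6*I*pi/7) + 3*exp(2*I*pi/7)) + (1 + 3*exp(-4*I*pi/7) + 3*exp(2*I*pi/7)) + (1 + 3*exp(-2*I*pi/7) + 3*exp(4*I*pi/7)) + (1 + 3*exp(-2*I*pi/7) + 3*exp(-6*I*pi/7)) + (1 + 3*exp(6*I*pi/7) + 3*exp(4*I*pi/7))] = 7/7 = 1
  <chi_rho, chi_4> = (1/7)[1*(7)*conj(1) + 1*(3 + exp(6*I*pi/7) + 3*exp(2*I*pi/7))*conj(exp(-6*I*pi/7)) + 1*(3 + exp(-2*I*pi/7) + 3*exp(4*I*pi/7))*conj(exp(2*I*pi/7)) + 1*(3 + exp(4*I*pi/7) + 3*exp(6*I*pi/7))*conj(exp(-4*I*pi/7)) + 1*(3 + 3*exp(-6*I*pi/7) + exp(-4*I*pi/7))*conj(exp(4*I*pi/7)) + 1*(3 + 3*exp(-4*I*pi/7) + exp(2*I*pi/7))*conj(exp(-2*I*pi/7)) + 1*(3 + 3*exp(-2*I*pi/7) + exp(-6*I*pi/7))*conj(exp(6*I*pi/7))]
      = (1/7)[(7) + (3*exp(-6*I*pi/7) + exp(-2*I*pi/7) + 3*exp(6*I*pi/7)) + (3*exp(-2*I*pi/7) + exp(-4*I*pi/7) + 3*exp(2*I*pi/7)) + (3*exp(-4*I*pi/7) + exp(-6*I*pi/7) + 3*exp(4*I*pi/7)) + (3*exp(-4*I*pi/7) + exp(6*I*pi/7) + 3*exp(4*I*pi/7)) + (3*exp(-2*I*pi/7) + exp(4*I*pi/7) + 3*exp(2*I*pi/7)) + (3*exp(-6*I*pi/7) + exp(2*I*pi/7) + 3*exp(6*I*pi/7))] = 0/7 = 0
  <chi_rho, chi_5> = (1/7)[1*(7)*conj(1) + 1*(3 + exp(6*I*pi/7) + 3*exp(2*I*pi/7))*conj(exp(-4*I*pi/7)) + 1*(3 + exp(-2*I*pi/7) + 3*exp(4*I*pi/7))*conj(exp(6*I*pi/7)) + 1*(3 + exp(4*I*pi/7) + 3*exp(6*I*pi/7))*conj(exp(2*I*pi/7)) + 1*(3 + 3*exp(-6*I*pi/7) + exp(-4*I*pi/7))*conj(exp(-2*I*pi/7)) + 1*(3 + 3*exp(-4*I*pi/7) + exp(2*I*pi/7))*conj(exp(-6*I*pi/7)) + 1*(3 + 3*exp(-2*I*pi/7) + exp(-6*I*pi/7))*conj(exp(4*I*pi/7))]
      = (1/7)[(7) + (exp(-4*I*pi/7) + 3*exp(6*I*pi/7) + 3*exp(4*I*pi/7)) + (3*exp(-2*I*pi/7) + 3*exp(-6*I*pi/7) + exp(6*I*pi/7)) + (3*exp(-2*I*pi/7) + exp(2*I*pi/7) + 3*exp(4*I*pi/7)) + (3*exp(-4*I*pi/7) + exp(-2*I*pi/7) + 3*exp(2*I*pi/7)) + (exp(-6*I*pi/7) + 3*exp(6*I*pi/7) + 3*exp(2*I*pi/7)) + (3*exp(-4*I*pi/7) + 3*exp(-6*I*pi/7) + exp(4*I*pi/7))] = 0/7 = 0
  <chi_rho, chi_6> = (1/7)[1*(7)*conj(1) + 1*(3 + exp(6*I*pi/7) + 3*exp(2*I*pi/7))*conj(exp(-2*I*pi/7)) + 1*(3 + exp(-2*I*pi/7) + 3*exp(4*I*pi/7))*conj(exp(-4*I*pi/7)) + 1*(3 + exp(4*I*pi/7) + 3*exp(6*I*pi/7))*conj(exp(-6*I*pi/7)) + 1*(3 + 3*exp(-6*I*pi/7) + exp(-4*I*pi/7))*conj(exp(6*I*pi/7)) + 1*(3 + 3*exp(-4*I*pi/7) + exp(2*I*pi/7))*conj(exp(4*I*pi/7)) + 1*(3 + 3*exp(-2*I*pi/7) + exp(-6*I*pi/7))*conj(exp(2*I*pi/7))]
      = (1/7)[(7) + (exp(-6*I*pi/7) + 3*exp(2*I*pi/7) + 3*exp(4*I*pi/7)) + (3*exp(-6*I*pi/7) + exp(2*I*pi/7) + 3*exp(4*I*pi/7)) + (3*exp(-2*I*pi/7) + exp(-4*I*pi/7) + 3*exp(6*I*pi/7)) + (3*exp(-6*I*pi/7) + exp(4*I*pi/7) + 3*exp(2*I*pi/7)) + (3*exp(-4*I*pi/7) + exp(-2*I*pi/7) + 3*exp(6*I*pi/7)) + (3*exp(-4*I*pi/7) + 3*exp(-2*I*pi/7) + exp(6*I*pi/7))] = 0/7 = 0
(Exp terms are combined using exp(i*s)*conj(exp(i*t)) = exp(i*(s-t)), and sums of them are collapsed using the identity that for every m > 1 the m distinct m-th roots of unity sum to 0, e.g. 1 + exp(2*I*pi/3) + exp(-2*I*pi/3) = 0.)
Dimension check: dim(rho) = sum (mult * dim) = 3*1 + 3*1 + 0*1 + 1*1 + 0*1 + 0*1 + 0*1 = 7 = chi_rho(e) = 7.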